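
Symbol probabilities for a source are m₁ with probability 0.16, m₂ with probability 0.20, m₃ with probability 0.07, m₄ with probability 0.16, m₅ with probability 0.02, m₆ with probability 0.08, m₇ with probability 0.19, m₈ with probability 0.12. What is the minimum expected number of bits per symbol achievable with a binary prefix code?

Repeatedly combine the two least-probable nodes; the expected code length is the sum of the merged weights.
merge 1/50 + 7/100 → 9/100
merge 2/25 + 9/100 → 17/100
merge 3/25 + 4/25 → 7/25
merge 4/25 + 17/100 → 33/100
merge 19/100 + 1/5 → 39/100
merge 7/25 + 33/100 → 61/100
merge 39/100 + 61/100 → 1
L = 9/100 + 17/100 + 7/25 + 33/100 + 39/100 + 61/100 + 1 = 287/100 = 2.87 bits/symbol.

2.87 bits/symbol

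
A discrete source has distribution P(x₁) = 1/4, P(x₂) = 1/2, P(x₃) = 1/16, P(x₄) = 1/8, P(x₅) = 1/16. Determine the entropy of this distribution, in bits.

1.875 bits

Each probability is a power of 1/2, so log₂(1/p) is an integer.
H = Σ p·log₂(1/p) = 1/4·2 + 1/2·1 + 1/16·4 + 1/8·3 + 1/16·4 = 1.875 bits.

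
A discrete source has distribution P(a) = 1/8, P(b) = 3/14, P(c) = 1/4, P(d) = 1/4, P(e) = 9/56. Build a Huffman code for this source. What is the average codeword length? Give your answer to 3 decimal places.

2.286 bits/symbol

Repeatedly combine the two least-probable nodes; the expected code length is the sum of the merged weights.
merge 1/8 + 9/56 → 2/7
merge 3/14 + 1/4 → 13/28
merge 1/4 + 2/7 → 15/28
merge 13/28 + 15/28 → 1
L = 2/7 + 13/28 + 15/28 + 1 = 16/7 ≈ 2.286 bits/symbol.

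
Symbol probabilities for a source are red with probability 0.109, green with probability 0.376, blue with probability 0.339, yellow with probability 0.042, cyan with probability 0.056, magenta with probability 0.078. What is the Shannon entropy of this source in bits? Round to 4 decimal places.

H = −Σ pᵢ log₂ pᵢ.
−0.109·log₂(0.109) = 0.3485
−0.376·log₂(0.376) = 0.5306
−0.339·log₂(0.339) = 0.5291
−0.042·log₂(0.042) = 0.1921
−0.056·log₂(0.056) = 0.2329
−0.078·log₂(0.078) = 0.2871
Sum ≈ 2.1202 → 2.1202 bits.

2.1202 bits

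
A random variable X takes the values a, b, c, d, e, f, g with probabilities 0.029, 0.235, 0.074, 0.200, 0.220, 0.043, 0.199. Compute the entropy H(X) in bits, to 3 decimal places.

H = −Σ pᵢ log₂ pᵢ.
−0.029·log₂(0.029) = 0.1481
−0.235·log₂(0.235) = 0.4910
−0.074·log₂(0.074) = 0.2780
−0.200·log₂(0.200) = 0.4644
−0.220·log₂(0.220) = 0.4806
−0.043·log₂(0.043) = 0.1952
−0.199·log₂(0.199) = 0.4635
Sum ≈ 2.5207 → 2.521 bits.

2.521 bits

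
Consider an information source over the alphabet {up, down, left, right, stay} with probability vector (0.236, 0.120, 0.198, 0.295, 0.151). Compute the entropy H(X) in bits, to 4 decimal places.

H = −Σ pᵢ log₂ pᵢ.
−0.236·log₂(0.236) = 0.4916
−0.120·log₂(0.120) = 0.3671
−0.198·log₂(0.198) = 0.4626
−0.295·log₂(0.295) = 0.5196
−0.151·log₂(0.151) = 0.4118
Sum ≈ 2.2527 → 2.2527 bits.

2.2527 bits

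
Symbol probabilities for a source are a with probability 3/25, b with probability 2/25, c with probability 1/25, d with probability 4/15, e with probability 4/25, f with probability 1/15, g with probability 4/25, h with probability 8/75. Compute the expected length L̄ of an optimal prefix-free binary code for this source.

Repeatedly combine the two least-probable nodes; the expected code length is the sum of the merged weights.
merge 1/25 + 1/15 → 8/75
merge 2/25 + 8/75 → 14/75
merge 8/75 + 3/25 → 17/75
merge 4/25 + 4/25 → 8/25
merge 14/75 + 17/75 → 31/75
merge 4/15 + 8/25 → 44/75
merge 31/75 + 44/75 → 1
L = 8/75 + 14/75 + 17/75 + 8/25 + 31/75 + 44/75 + 1 = 71/25 = 2.84 bits/symbol.

2.84 bits/symbol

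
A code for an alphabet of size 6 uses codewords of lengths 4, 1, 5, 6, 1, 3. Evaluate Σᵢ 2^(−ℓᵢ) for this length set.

With common denominator 2^6 = 64: Σ 2^(−ℓᵢ) = 4/64 + 32/64 + 2/64 + 1/64 + 32/64 + 8/64 = 79/64 = 1.234375.

1.234375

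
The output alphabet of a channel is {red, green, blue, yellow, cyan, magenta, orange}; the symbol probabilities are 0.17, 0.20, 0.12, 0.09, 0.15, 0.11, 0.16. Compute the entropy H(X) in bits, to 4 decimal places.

2.7625 bits

H = −Σ pᵢ log₂ pᵢ.
−0.17·log₂(0.17) = 0.4346
−0.20·log₂(0.20) = 0.4644
−0.12·log₂(0.12) = 0.3671
−0.09·log₂(0.09) = 0.3127
−0.15·log₂(0.15) = 0.4105
−0.11·log₂(0.11) = 0.3503
−0.16·log₂(0.16) = 0.4230
Sum ≈ 2.7625 → 2.7625 bits.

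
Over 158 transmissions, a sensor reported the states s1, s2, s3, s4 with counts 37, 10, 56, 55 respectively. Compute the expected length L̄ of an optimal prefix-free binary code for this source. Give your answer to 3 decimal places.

Probabilities are the counts divided by 158.
Repeatedly combine the two least-probable nodes; the expected code length is the sum of the merged weights.
merge 5/79 + 37/158 → 47/158
merge 47/158 + 55/158 → 51/79
merge 28/79 + 51/79 → 1
L = 47/158 + 51/79 + 1 = 307/158 ≈ 1.943 bits/symbol.

1.943 bits/symbol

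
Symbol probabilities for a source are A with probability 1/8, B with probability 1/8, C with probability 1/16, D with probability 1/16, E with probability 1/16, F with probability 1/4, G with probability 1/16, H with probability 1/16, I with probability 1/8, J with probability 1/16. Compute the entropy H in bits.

3.125 bits

Each probability is a power of 1/2, so log₂(1/p) is an integer.
H = Σ p·log₂(1/p) = 1/8·3 + 1/8·3 + 1/16·4 + 1/16·4 + 1/16·4 + 1/4·2 + 1/16·4 + 1/16·4 + 1/8·3 + 1/16·4 = 3.125 bits.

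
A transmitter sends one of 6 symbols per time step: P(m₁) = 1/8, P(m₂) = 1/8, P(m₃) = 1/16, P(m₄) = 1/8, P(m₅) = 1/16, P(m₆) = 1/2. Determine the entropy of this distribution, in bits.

2.125 bits

Each probability is a power of 1/2, so log₂(1/p) is an integer.
H = Σ p·log₂(1/p) = 1/8·3 + 1/8·3 + 1/16·4 + 1/8·3 + 1/16·4 + 1/2·1 = 2.125 bits.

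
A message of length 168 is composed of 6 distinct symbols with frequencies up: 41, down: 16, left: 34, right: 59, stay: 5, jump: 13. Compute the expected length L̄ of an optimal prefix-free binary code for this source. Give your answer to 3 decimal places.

2.310 bits/symbol

Probabilities are the counts divided by 168.
Repeatedly combine the two least-probable nodes; the expected code length is the sum of the merged weights.
merge 5/168 + 13/168 → 3/28
merge 2/21 + 3/28 → 17/84
merge 17/84 + 17/84 → 17/42
merge 41/168 + 59/168 → 25/42
merge 17/42 + 25/42 → 1
L = 3/28 + 17/84 + 17/42 + 25/42 + 1 = 97/42 ≈ 2.310 bits/symbol.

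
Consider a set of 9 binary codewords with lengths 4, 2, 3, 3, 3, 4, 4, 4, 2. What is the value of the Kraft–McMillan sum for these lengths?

1.125

With common denominator 2^4 = 16: Σ 2^(−ℓᵢ) = 1/16 + 4/16 + 2/16 + 2/16 + 2/16 + 1/16 + 1/16 + 1/16 + 4/16 = 18/16 = 1.125.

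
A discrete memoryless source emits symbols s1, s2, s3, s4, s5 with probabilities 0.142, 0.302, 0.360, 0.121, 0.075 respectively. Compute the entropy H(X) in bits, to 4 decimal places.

2.1011 bits

H = −Σ pᵢ log₂ pᵢ.
−0.142·log₂(0.142) = 0.3999
−0.302·log₂(0.302) = 0.5217
−0.360·log₂(0.360) = 0.5306
−0.121·log₂(0.121) = 0.3687
−0.075·log₂(0.075) = 0.2803
Sum ≈ 2.1011 → 2.1011 bits.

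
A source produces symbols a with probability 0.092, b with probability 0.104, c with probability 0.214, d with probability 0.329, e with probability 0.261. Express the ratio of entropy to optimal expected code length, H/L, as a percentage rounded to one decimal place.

98.6%

Entropy H = −Σ p log₂ p ≈ 2.1657 bits.
Huffman merges: 23/250+13/125→49/250; 49/250+107/500→41/100; 261/1000+329/1000→59/100; 41/100+59/100→1. L = 549/250 ≈ 2.1960.
Efficiency = H/L = 2.1657/2.1960 = 98.6%.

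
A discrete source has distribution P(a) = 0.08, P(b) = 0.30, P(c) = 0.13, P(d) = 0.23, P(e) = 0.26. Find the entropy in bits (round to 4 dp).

H = −Σ pᵢ log₂ pᵢ.
−0.08·log₂(0.08) = 0.2915
−0.30·log₂(0.30) = 0.5211
−0.13·log₂(0.13) = 0.3826
−0.23·log₂(0.23) = 0.4877
−0.26·log₂(0.26) = 0.5053
Sum ≈ 2.1882 → 2.1882 bits.

2.1882 bits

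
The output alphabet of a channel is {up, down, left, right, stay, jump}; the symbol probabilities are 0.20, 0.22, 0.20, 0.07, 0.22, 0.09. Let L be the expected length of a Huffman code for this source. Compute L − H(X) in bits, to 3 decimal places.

Entropy H = −Σ p log₂ p ≈ 2.4711 bits.
Huffman merges: 7/100+9/100→4/25; 4/25+1/5→9/25; 1/5+11/50→21/50; 11/50+9/25→29/50; 21/50+29/50→1. L = 63/25 ≈ 2.5200.
L − H = 2.5200 − 2.4711 = 0.049 bits.

0.049 bits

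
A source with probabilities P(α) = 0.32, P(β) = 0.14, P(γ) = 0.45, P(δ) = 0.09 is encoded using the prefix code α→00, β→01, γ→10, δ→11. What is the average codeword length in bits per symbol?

L̄ = Σ pᵢ·ℓᵢ = 0.32·2 + 0.14·2 + 0.45·2 + 0.09·2 = 2 bits/symbol.

2 bits/symbol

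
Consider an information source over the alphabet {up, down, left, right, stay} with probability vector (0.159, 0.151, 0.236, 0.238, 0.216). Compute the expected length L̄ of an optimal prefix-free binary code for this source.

2.31 bits/symbol

Repeatedly combine the two least-probable nodes; the expected code length is the sum of the merged weights.
merge 151/1000 + 159/1000 → 31/100
merge 27/125 + 59/250 → 113/250
merge 119/500 + 31/100 → 137/250
merge 113/250 + 137/250 → 1
L = 31/100 + 113/250 + 137/250 + 1 = 231/100 = 2.31 bits/symbol.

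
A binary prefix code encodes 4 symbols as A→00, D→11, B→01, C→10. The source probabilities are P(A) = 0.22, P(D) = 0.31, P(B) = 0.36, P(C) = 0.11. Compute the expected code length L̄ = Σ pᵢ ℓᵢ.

2 bits/symbol

L̄ = Σ pᵢ·ℓᵢ = 0.22·2 + 0.31·2 + 0.36·2 + 0.11·2 = 2 bits/symbol.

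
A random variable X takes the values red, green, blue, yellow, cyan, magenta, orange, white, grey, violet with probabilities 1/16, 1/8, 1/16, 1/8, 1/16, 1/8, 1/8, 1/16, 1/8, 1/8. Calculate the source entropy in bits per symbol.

Each probability is a power of 1/2, so log₂(1/p) is an integer.
H = Σ p·log₂(1/p) = 1/16·4 + 1/8·3 + 1/16·4 + 1/8·3 + 1/16·4 + 1/8·3 + 1/8·3 + 1/16·4 + 1/8·3 + 1/8·3 = 3.25 bits.

3.25 bits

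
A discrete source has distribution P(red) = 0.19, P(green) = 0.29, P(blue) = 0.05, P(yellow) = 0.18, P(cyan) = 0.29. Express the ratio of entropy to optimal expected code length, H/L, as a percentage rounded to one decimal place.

Entropy H = −Σ p log₂ p ≈ 2.1524 bits.
Huffman merges: 1/20+9/50→23/100; 19/100+23/100→21/50; 29/100+29/100→29/50; 21/50+29/50→1. L = 223/100 ≈ 2.2300.
Efficiency = H/L = 2.1524/2.2300 = 96.5%.

96.5%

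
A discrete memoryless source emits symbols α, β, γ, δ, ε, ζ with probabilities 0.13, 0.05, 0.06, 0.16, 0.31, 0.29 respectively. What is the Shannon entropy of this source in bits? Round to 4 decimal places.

2.3070 bits

H = −Σ pᵢ log₂ pᵢ.
−0.13·log₂(0.13) = 0.3826
−0.05·log₂(0.05) = 0.2161
−0.06·log₂(0.06) = 0.2435
−0.16·log₂(0.16) = 0.4230
−0.31·log₂(0.31) = 0.5238
−0.29·log₂(0.29) = 0.5179
Sum ≈ 2.3070 → 2.3070 bits.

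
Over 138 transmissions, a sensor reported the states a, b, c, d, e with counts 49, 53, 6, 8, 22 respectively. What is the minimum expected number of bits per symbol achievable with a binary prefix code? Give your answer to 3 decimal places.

1.978 bits/symbol

Probabilities are the counts divided by 138.
Repeatedly combine the two least-probable nodes; the expected code length is the sum of the merged weights.
merge 1/23 + 4/69 → 7/69
merge 7/69 + 11/69 → 6/23
merge 6/23 + 49/138 → 85/138
merge 53/138 + 85/138 → 1
L = 7/69 + 6/23 + 85/138 + 1 = 91/46 ≈ 1.978 bits/symbol.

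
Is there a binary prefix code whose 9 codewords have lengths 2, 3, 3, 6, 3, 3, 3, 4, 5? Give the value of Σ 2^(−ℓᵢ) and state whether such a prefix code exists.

With common denominator 2^6 = 64: Σ 2^(−ℓᵢ) = 16/64 + 8/64 + 8/64 + 1/64 + 8/64 + 8/64 + 8/64 + 4/64 + 2/64 = 63/64 = 0.984375.
Kraft's inequality requires Σ ≤ 1; here Σ = 0.984375 ≤ 1, so such a prefix code exists.

0.984375; yes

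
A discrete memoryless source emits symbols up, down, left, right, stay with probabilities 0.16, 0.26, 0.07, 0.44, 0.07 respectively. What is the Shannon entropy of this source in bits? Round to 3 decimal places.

1.987 bits

H = −Σ pᵢ log₂ pᵢ.
−0.16·log₂(0.16) = 0.4230
−0.26·log₂(0.26) = 0.5053
−0.07·log₂(0.07) = 0.2686
−0.44·log₂(0.44) = 0.5211
−0.07·log₂(0.07) = 0.2686
Sum ≈ 1.9866 → 1.987 bits.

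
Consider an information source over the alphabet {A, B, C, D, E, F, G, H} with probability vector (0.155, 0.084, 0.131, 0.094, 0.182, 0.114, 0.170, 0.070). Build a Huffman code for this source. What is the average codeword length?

2.972 bits/symbol

Repeatedly combine the two least-probable nodes; the expected code length is the sum of the merged weights.
merge 7/100 + 21/250 → 77/500
merge 47/500 + 57/500 → 26/125
merge 131/1000 + 77/500 → 57/200
merge 31/200 + 17/100 → 13/40
merge 91/500 + 26/125 → 39/100
merge 57/200 + 13/40 → 61/100
merge 39/100 + 61/100 → 1
L = 77/500 + 26/125 + 57/200 + 13/40 + 39/100 + 61/100 + 1 = 743/250 = 2.972 bits/symbol.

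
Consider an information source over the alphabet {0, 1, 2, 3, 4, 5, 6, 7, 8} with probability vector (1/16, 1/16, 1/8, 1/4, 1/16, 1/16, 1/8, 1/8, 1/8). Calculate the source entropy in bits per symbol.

3 bits

Each probability is a power of 1/2, so log₂(1/p) is an integer.
H = Σ p·log₂(1/p) = 1/16·4 + 1/16·4 + 1/8·3 + 1/4·2 + 1/16·4 + 1/16·4 + 1/8·3 + 1/8·3 + 1/8·3 = 3 bits.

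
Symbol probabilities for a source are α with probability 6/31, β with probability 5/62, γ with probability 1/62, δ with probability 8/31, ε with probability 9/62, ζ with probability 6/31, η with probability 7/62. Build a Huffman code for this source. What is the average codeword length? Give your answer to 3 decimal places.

Repeatedly combine the two least-probable nodes; the expected code length is the sum of the merged weights.
merge 1/62 + 5/62 → 3/31
merge 3/31 + 7/62 → 13/62
merge 9/62 + 6/31 → 21/62
merge 6/31 + 13/62 → 25/62
merge 8/31 + 21/62 → 37/62
merge 25/62 + 37/62 → 1
L = 3/31 + 13/62 + 21/62 + 25/62 + 37/62 + 1 = 82/31 ≈ 2.645 bits/symbol.

2.645 bits/symbol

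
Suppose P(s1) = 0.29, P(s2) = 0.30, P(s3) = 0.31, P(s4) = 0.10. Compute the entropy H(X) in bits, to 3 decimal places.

H = −Σ pᵢ log₂ pᵢ.
−0.29·log₂(0.29) = 0.5179
−0.30·log₂(0.30) = 0.5211
−0.31·log₂(0.31) = 0.5238
−0.10·log₂(0.10) = 0.3322
Sum ≈ 1.8950 → 1.895 bits.

1.895 bits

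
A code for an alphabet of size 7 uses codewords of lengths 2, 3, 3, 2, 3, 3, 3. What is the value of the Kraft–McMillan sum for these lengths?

1.125

With common denominator 2^3 = 8: Σ 2^(−ℓᵢ) = 2/8 + 1/8 + 1/8 + 2/8 + 1/8 + 1/8 + 1/8 = 9/8 = 1.125.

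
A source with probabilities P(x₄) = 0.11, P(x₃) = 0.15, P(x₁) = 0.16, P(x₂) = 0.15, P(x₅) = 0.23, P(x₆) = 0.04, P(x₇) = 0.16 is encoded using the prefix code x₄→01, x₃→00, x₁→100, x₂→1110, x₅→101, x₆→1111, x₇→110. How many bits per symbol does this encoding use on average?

L̄ = Σ pᵢ·ℓᵢ = 0.11·2 + 0.15·2 + 0.16·3 + 0.15·4 + 0.23·3 + 0.04·4 + 0.16·3 = 2.93 bits/symbol.

2.93 bits/symbol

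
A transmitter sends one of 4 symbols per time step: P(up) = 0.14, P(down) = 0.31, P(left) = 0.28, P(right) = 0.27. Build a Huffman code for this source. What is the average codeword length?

Repeatedly combine the two least-probable nodes; the expected code length is the sum of the merged weights.
merge 7/50 + 27/100 → 41/100
merge 7/25 + 31/100 → 59/100
merge 41/100 + 59/100 → 1
L = 41/100 + 59/100 + 1 = 2 bits/symbol.

2 bits/symbol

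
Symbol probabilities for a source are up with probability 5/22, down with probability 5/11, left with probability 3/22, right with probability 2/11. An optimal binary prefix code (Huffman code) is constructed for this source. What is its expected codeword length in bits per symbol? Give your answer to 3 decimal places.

Repeatedly combine the two least-probable nodes; the expected code length is the sum of the merged weights.
merge 3/22 + 2/11 → 7/22
merge 5/22 + 7/22 → 6/11
merge 5/11 + 6/11 → 1
L = 7/22 + 6/11 + 1 = 41/22 ≈ 1.864 bits/symbol.

1.864 bits/symbol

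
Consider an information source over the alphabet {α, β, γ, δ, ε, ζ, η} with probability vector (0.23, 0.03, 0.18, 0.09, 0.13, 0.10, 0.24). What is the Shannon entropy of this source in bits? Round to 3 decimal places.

H = −Σ pᵢ log₂ pᵢ.
−0.23·log₂(0.23) = 0.4877
−0.03·log₂(0.03) = 0.1518
−0.18·log₂(0.18) = 0.4453
−0.09·log₂(0.09) = 0.3127
−0.13·log₂(0.13) = 0.3826
−0.10·log₂(0.10) = 0.3322
−0.24·log₂(0.24) = 0.4941
Sum ≈ 2.6064 → 2.606 bits.

2.606 bits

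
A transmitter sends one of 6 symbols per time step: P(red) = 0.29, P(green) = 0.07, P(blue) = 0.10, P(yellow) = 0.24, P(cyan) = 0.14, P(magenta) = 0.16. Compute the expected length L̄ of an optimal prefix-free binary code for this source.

2.47 bits/symbol

Repeatedly combine the two least-probable nodes; the expected code length is the sum of the merged weights.
merge 7/100 + 1/10 → 17/100
merge 7/50 + 4/25 → 3/10
merge 17/100 + 6/25 → 41/100
merge 29/100 + 3/10 → 59/100
merge 41/100 + 59/100 → 1
L = 17/100 + 3/10 + 41/100 + 59/100 + 1 = 247/100 = 2.47 bits/symbol.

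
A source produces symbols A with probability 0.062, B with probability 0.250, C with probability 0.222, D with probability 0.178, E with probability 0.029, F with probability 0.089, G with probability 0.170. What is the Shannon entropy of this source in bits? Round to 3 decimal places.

H = −Σ pᵢ log₂ pᵢ.
−0.062·log₂(0.062) = 0.2487
−0.250·log₂(0.250) = 0.5000
−0.222·log₂(0.222) = 0.4820
−0.178·log₂(0.178) = 0.4432
−0.029·log₂(0.029) = 0.1481
−0.089·log₂(0.089) = 0.3106
−0.170·log₂(0.170) = 0.4346
Sum ≈ 2.5673 → 2.567 bits.

2.567 bits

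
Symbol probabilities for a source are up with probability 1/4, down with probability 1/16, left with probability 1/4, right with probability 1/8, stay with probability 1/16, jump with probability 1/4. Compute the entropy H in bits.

Each probability is a power of 1/2, so log₂(1/p) is an integer.
H = Σ p·log₂(1/p) = 1/4·2 + 1/16·4 + 1/4·2 + 1/8·3 + 1/16·4 + 1/4·2 = 2.375 bits.

2.375 bits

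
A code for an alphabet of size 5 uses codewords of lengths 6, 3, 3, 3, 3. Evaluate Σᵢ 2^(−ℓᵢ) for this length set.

With common denominator 2^6 = 64: Σ 2^(−ℓᵢ) = 1/64 + 8/64 + 8/64 + 8/64 + 8/64 = 33/64 = 0.515625.

0.515625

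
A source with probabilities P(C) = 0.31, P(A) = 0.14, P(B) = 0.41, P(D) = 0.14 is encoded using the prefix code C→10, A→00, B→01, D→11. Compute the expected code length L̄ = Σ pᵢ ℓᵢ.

2 bits/symbol

L̄ = Σ pᵢ·ℓᵢ = 0.31·2 + 0.14·2 + 0.41·2 + 0.14·2 = 2 bits/symbol.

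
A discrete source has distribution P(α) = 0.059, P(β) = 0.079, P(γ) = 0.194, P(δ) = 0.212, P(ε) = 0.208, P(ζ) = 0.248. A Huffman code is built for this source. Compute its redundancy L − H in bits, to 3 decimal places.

0.036 bits

Entropy H = −Σ p log₂ p ≈ 2.4337 bits.
Huffman merges: 59/1000+79/1000→69/500; 69/500+97/500→83/250; 26/125+53/250→21/50; 31/125+83/250→29/50; 21/50+29/50→1. L = 247/100 ≈ 2.4700.
L − H = 2.4700 − 2.4337 = 0.036 bits.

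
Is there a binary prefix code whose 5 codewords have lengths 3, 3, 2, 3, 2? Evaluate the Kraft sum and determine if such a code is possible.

With common denominator 2^3 = 8: Σ 2^(−ℓᵢ) = 1/8 + 1/8 + 2/8 + 1/8 + 2/8 = 7/8 = 0.875.
Kraft's inequality requires Σ ≤ 1; here Σ = 0.875 ≤ 1, so such a prefix code exists.

0.875; yes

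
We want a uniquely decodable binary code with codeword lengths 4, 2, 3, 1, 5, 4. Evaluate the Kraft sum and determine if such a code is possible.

1.03125; no

With common denominator 2^5 = 32: Σ 2^(−ℓᵢ) = 2/32 + 8/32 + 4/32 + 16/32 + 1/32 + 2/32 = 33/32 = 1.03125.
Kraft's inequality requires Σ ≤ 1; here Σ = 1.03125 > 1, so no such prefix code exists.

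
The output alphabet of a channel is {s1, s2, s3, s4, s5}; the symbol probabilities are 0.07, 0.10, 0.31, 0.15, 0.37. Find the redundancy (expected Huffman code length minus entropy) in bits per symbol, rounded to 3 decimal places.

Entropy H = −Σ p log₂ p ≈ 2.0658 bits.
Huffman merges: 7/100+1/10→17/100; 3/20+17/100→8/25; 31/100+8/25→63/100; 37/100+63/100→1. L = 53/25 ≈ 2.1200.
L − H = 2.1200 − 2.0658 = 0.054 bits.

0.054 bits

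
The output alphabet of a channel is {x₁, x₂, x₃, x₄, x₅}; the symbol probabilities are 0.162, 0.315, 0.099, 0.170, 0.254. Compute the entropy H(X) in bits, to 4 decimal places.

2.2174 bits

H = −Σ pᵢ log₂ pᵢ.
−0.162·log₂(0.162) = 0.4254
−0.315·log₂(0.315) = 0.5250
−0.099·log₂(0.099) = 0.3303
−0.170·log₂(0.170) = 0.4346
−0.254·log₂(0.254) = 0.5022
Sum ≈ 2.2174 → 2.2174 bits.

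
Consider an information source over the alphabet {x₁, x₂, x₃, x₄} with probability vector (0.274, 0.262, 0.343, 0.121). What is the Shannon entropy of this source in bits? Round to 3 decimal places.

1.916 bits

H = −Σ pᵢ log₂ pᵢ.
−0.274·log₂(0.274) = 0.5118
−0.262·log₂(0.262) = 0.5063
−0.343·log₂(0.343) = 0.5295
−0.121·log₂(0.121) = 0.3687
Sum ≈ 1.9162 → 1.916 bits.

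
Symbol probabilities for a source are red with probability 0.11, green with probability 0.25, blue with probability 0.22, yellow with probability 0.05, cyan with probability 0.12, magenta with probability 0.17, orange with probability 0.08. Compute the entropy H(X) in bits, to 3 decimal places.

H = −Σ pᵢ log₂ pᵢ.
−0.11·log₂(0.11) = 0.3503
−0.25·log₂(0.25) = 0.5000
−0.22·log₂(0.22) = 0.4806
−0.05·log₂(0.05) = 0.2161
−0.12·log₂(0.12) = 0.3671
−0.17·log₂(0.17) = 0.4346
−0.08·log₂(0.08) = 0.2915
Sum ≈ 2.6401 → 2.640 bits.

2.640 bits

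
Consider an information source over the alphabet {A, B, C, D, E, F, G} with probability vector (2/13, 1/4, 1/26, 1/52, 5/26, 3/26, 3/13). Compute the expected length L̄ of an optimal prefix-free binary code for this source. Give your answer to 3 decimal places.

2.558 bits/symbol

Repeatedly combine the two least-probable nodes; the expected code length is the sum of the merged weights.
merge 1/52 + 1/26 → 3/52
merge 3/52 + 3/26 → 9/52
merge 2/13 + 9/52 → 17/52
merge 5/26 + 3/13 → 11/26
merge 1/4 + 17/52 → 15/26
merge 11/26 + 15/26 → 1
L = 3/52 + 9/52 + 17/52 + 11/26 + 15/26 + 1 = 133/52 ≈ 2.558 bits/symbol.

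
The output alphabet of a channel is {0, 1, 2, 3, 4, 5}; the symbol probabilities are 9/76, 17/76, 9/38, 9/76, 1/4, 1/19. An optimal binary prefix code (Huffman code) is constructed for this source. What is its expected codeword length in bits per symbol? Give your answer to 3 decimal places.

2.461 bits/symbol

Repeatedly combine the two least-probable nodes; the expected code length is the sum of the merged weights.
merge 1/19 + 9/76 → 13/76
merge 9/76 + 13/76 → 11/38
merge 17/76 + 9/38 → 35/76
merge 1/4 + 11/38 → 41/76
merge 35/76 + 41/76 → 1
L = 13/76 + 11/38 + 35/76 + 41/76 + 1 = 187/76 ≈ 2.461 bits/symbol.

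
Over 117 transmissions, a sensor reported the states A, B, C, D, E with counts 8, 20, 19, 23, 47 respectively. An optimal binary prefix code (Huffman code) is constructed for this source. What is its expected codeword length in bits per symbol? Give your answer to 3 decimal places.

Probabilities are the counts divided by 117.
Repeatedly combine the two least-probable nodes; the expected code length is the sum of the merged weights.
merge 8/117 + 19/117 → 3/13
merge 20/117 + 23/117 → 43/117
merge 3/13 + 43/117 → 70/117
merge 47/117 + 70/117 → 1
L = 3/13 + 43/117 + 70/117 + 1 = 257/117 ≈ 2.197 bits/symbol.

2.197 bits/symbol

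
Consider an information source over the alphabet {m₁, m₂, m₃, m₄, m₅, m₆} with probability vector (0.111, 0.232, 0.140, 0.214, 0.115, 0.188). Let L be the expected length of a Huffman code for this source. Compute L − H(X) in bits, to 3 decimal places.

Entropy H = −Σ p log₂ p ≈ 2.5263 bits.
Huffman merges: 111/1000+23/200→113/500; 7/50+47/250→41/125; 107/500+113/500→11/25; 29/125+41/125→14/25; 11/25+14/25→1. L = 1277/500 ≈ 2.5540.
L − H = 2.5540 − 2.5263 = 0.028 bits.

0.028 bits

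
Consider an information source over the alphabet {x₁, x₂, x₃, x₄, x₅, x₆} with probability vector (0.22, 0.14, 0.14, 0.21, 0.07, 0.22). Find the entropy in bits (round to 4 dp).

H = −Σ pᵢ log₂ pᵢ.
−0.22·log₂(0.22) = 0.4806
−0.14·log₂(0.14) = 0.3971
−0.14·log₂(0.14) = 0.3971
−0.21·log₂(0.21) = 0.4728
−0.07·log₂(0.07) = 0.2686
−0.22·log₂(0.22) = 0.4806
Sum ≈ 2.4967 → 2.4967 bits.

2.4967 bits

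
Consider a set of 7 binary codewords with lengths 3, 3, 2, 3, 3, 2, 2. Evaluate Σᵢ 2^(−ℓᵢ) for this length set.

1.25

With common denominator 2^3 = 8: Σ 2^(−ℓᵢ) = 1/8 + 1/8 + 2/8 + 1/8 + 1/8 + 2/8 + 2/8 = 10/8 = 1.25.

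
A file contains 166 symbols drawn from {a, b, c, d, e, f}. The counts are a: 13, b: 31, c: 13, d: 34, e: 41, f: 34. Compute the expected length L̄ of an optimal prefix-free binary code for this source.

Probabilities are the counts divided by 166.
Repeatedly combine the two least-probable nodes; the expected code length is the sum of the merged weights.
merge 13/166 + 13/166 → 13/83
merge 13/83 + 31/166 → 57/166
merge 17/83 + 17/83 → 34/83
merge 41/166 + 57/166 → 49/83
merge 34/83 + 49/83 → 1
L = 13/83 + 57/166 + 34/83 + 49/83 + 1 = 5/2 = 2.5 bits/symbol.

2.5 bits/symbol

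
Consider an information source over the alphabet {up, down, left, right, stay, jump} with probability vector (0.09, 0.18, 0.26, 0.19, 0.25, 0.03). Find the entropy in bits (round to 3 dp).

H = −Σ pᵢ log₂ pᵢ.
−0.09·log₂(0.09) = 0.3127
−0.18·log₂(0.18) = 0.4453
−0.26·log₂(0.26) = 0.5053
−0.19·log₂(0.19) = 0.4552
−0.25·log₂(0.25) = 0.5000
−0.03·log₂(0.03) = 0.1518
Sum ≈ 2.3702 → 2.370 bits.

2.370 bits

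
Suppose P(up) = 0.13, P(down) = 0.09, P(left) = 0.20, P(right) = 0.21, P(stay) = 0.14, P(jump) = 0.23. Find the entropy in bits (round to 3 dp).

H = −Σ pᵢ log₂ pᵢ.
−0.13·log₂(0.13) = 0.3826
−0.09·log₂(0.09) = 0.3127
−0.20·log₂(0.20) = 0.4644
−0.21·log₂(0.21) = 0.4728
−0.14·log₂(0.14) = 0.3971
−0.23·log₂(0.23) = 0.4877
Sum ≈ 2.5173 → 2.517 bits.

2.517 bits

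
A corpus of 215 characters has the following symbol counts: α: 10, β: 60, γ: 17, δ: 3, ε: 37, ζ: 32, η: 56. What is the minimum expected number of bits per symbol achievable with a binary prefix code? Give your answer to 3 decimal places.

2.488 bits/symbol

Probabilities are the counts divided by 215.
Repeatedly combine the two least-probable nodes; the expected code length is the sum of the merged weights.
merge 3/215 + 2/43 → 13/215
merge 13/215 + 17/215 → 6/43
merge 6/43 + 32/215 → 62/215
merge 37/215 + 56/215 → 93/215
merge 12/43 + 62/215 → 122/215
merge 93/215 + 122/215 → 1
L = 13/215 + 6/43 + 62/215 + 93/215 + 122/215 + 1 = 107/43 ≈ 2.488 bits/symbol.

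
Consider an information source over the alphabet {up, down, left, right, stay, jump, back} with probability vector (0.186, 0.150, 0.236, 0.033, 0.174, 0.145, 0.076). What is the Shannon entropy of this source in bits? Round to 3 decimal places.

H = −Σ pᵢ log₂ pᵢ.
−0.186·log₂(0.186) = 0.4514
−0.150·log₂(0.150) = 0.4105
−0.236·log₂(0.236) = 0.4916
−0.033·log₂(0.033) = 0.1624
−0.174·log₂(0.174) = 0.4390
−0.145·log₂(0.145) = 0.4040
−0.076·log₂(0.076) = 0.2826
Sum ≈ 2.6414 → 2.641 bits.

2.641 bits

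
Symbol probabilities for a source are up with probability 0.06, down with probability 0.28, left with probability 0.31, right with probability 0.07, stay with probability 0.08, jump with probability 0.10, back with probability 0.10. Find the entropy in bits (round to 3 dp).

H = −Σ pᵢ log₂ pᵢ.
−0.06·log₂(0.06) = 0.2435
−0.28·log₂(0.28) = 0.5142
−0.31·log₂(0.31) = 0.5238
−0.07·log₂(0.07) = 0.2686
−0.08·log₂(0.08) = 0.2915
−0.10·log₂(0.10) = 0.3322
−0.10·log₂(0.10) = 0.3322
Sum ≈ 2.5060 → 2.506 bits.

2.506 bits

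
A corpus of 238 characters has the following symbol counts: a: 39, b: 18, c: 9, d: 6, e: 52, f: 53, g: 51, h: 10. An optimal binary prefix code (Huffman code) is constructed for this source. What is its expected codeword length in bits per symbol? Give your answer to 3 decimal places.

Probabilities are the counts divided by 238.
Repeatedly combine the two least-probable nodes; the expected code length is the sum of the merged weights.
merge 3/119 + 9/238 → 15/238
merge 5/119 + 15/238 → 25/238
merge 9/119 + 25/238 → 43/238
merge 39/238 + 43/238 → 41/119
merge 3/14 + 26/119 → 103/238
merge 53/238 + 41/119 → 135/238
merge 103/238 + 135/238 → 1
L = 15/238 + 25/238 + 43/238 + 41/119 + 103/238 + 135/238 + 1 = 641/238 ≈ 2.693 bits/symbol.

2.693 bits/symbol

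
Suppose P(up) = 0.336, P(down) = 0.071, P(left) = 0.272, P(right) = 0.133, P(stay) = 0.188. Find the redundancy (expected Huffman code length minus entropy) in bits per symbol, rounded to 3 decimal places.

0.053 bits

Entropy H = −Σ p log₂ p ≈ 2.1509 bits.
Huffman merges: 71/1000+133/1000→51/250; 47/250+51/250→49/125; 34/125+42/125→76/125; 49/125+76/125→1. L = 551/250 ≈ 2.2040.
L − H = 2.2040 − 2.1509 = 0.053 bits.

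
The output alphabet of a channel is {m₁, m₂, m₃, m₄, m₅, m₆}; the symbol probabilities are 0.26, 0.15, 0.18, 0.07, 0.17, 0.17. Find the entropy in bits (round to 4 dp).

2.4989 bits

H = −Σ pᵢ log₂ pᵢ.
−0.26·log₂(0.26) = 0.5053
−0.15·log₂(0.15) = 0.4105
−0.18·log₂(0.18) = 0.4453
−0.07·log₂(0.07) = 0.2686
−0.17·log₂(0.17) = 0.4346
−0.17·log₂(0.17) = 0.4346
Sum ≈ 2.4989 → 2.4989 bits.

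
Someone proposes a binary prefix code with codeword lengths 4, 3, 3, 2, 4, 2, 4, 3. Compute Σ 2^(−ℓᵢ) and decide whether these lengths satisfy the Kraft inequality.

1.0625; no

With common denominator 2^4 = 16: Σ 2^(−ℓᵢ) = 1/16 + 2/16 + 2/16 + 4/16 + 1/16 + 4/16 + 1/16 + 2/16 = 17/16 = 1.0625.
Kraft's inequality requires Σ ≤ 1; here Σ = 1.0625 > 1, so no such prefix code exists.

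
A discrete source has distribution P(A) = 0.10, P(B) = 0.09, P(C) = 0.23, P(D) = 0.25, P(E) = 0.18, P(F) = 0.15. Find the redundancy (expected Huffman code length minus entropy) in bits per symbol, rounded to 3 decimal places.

Entropy H = −Σ p log₂ p ≈ 2.4884 bits.
Huffman merges: 9/100+1/10→19/100; 3/20+9/50→33/100; 19/100+23/100→21/50; 1/4+33/100→29/50; 21/50+29/50→1. L = 63/25 ≈ 2.5200.
L − H = 2.5200 − 2.4884 = 0.032 bits.

0.032 bits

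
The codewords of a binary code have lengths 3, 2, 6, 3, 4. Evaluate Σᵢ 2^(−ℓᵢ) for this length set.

With common denominator 2^6 = 64: Σ 2^(−ℓᵢ) = 8/64 + 16/64 + 1/64 + 8/64 + 4/64 = 37/64 = 0.578125.

0.578125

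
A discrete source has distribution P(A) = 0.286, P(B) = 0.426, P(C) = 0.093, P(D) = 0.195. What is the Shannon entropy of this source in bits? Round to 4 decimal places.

H = −Σ pᵢ log₂ pᵢ.
−0.286·log₂(0.286) = 0.5165
−0.426·log₂(0.426) = 0.5244
−0.093·log₂(0.093) = 0.3187
−0.195·log₂(0.195) = 0.4599
Sum ≈ 1.8195 → 1.8195 bits.

1.8195 bits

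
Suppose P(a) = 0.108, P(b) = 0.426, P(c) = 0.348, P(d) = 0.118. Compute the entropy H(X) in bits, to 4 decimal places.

H = −Σ pᵢ log₂ pᵢ.
−0.108·log₂(0.108) = 0.3468
−0.426·log₂(0.426) = 0.5244
−0.348·log₂(0.348) = 0.5299
−0.118·log₂(0.118) = 0.3638
Sum ≈ 1.7650 → 1.7650 bits.

1.7650 bits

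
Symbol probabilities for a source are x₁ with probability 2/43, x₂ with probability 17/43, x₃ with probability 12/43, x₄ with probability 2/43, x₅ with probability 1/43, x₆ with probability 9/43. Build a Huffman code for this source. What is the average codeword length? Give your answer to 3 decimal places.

Repeatedly combine the two least-probable nodes; the expected code length is the sum of the merged weights.
merge 1/43 + 2/43 → 3/43
merge 2/43 + 3/43 → 5/43
merge 5/43 + 9/43 → 14/43
merge 12/43 + 14/43 → 26/43
merge 17/43 + 26/43 → 1
L = 3/43 + 5/43 + 14/43 + 26/43 + 1 = 91/43 ≈ 2.116 bits/symbol.

2.116 bits/symbol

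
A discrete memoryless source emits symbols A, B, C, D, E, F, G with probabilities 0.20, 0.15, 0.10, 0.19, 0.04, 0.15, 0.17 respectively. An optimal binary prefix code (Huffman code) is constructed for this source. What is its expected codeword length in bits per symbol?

2.75 bits/symbol

Repeatedly combine the two least-probable nodes; the expected code length is the sum of the merged weights.
merge 1/25 + 1/10 → 7/50
merge 7/50 + 3/20 → 29/100
merge 3/20 + 17/100 → 8/25
merge 19/100 + 1/5 → 39/100
merge 29/100 + 8/25 → 61/100
merge 39/100 + 61/100 → 1
L = 7/50 + 29/100 + 8/25 + 39/100 + 61/100 + 1 = 11/4 = 2.75 bits/symbol.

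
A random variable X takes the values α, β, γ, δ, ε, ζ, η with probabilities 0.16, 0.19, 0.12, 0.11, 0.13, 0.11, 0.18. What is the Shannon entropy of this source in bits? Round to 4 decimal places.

H = −Σ pᵢ log₂ pᵢ.
−0.16·log₂(0.16) = 0.4230
−0.19·log₂(0.19) = 0.4552
−0.12·log₂(0.12) = 0.3671
−0.11·log₂(0.11) = 0.3503
−0.13·log₂(0.13) = 0.3826
−0.11·log₂(0.11) = 0.3503
−0.18·log₂(0.18) = 0.4453
Sum ≈ 2.7738 → 2.7738 bits.

2.7738 bits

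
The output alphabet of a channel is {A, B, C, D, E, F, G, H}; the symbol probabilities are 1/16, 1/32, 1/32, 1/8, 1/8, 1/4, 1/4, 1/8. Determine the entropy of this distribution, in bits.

Each probability is a power of 1/2, so log₂(1/p) is an integer.
H = Σ p·log₂(1/p) = 1/16·4 + 1/32·5 + 1/32·5 + 1/8·3 + 1/8·3 + 1/4·2 + 1/4·2 + 1/8·3 = 2.6875 bits.

2.6875 bits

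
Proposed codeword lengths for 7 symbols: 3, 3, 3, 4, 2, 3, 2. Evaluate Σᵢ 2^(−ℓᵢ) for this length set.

1.0625

With common denominator 2^4 = 16: Σ 2^(−ℓᵢ) = 2/16 + 2/16 + 2/16 + 1/16 + 4/16 + 2/16 + 4/16 = 17/16 = 1.0625.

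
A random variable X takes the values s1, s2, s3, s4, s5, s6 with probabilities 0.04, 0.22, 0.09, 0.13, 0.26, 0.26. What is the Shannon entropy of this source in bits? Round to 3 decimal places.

H = −Σ pᵢ log₂ pᵢ.
−0.04·log₂(0.04) = 0.1858
−0.22·log₂(0.22) = 0.4806
−0.09·log₂(0.09) = 0.3127
−0.13·log₂(0.13) = 0.3826
−0.26·log₂(0.26) = 0.5053
−0.26·log₂(0.26) = 0.5053
Sum ≈ 2.3722 → 2.372 bits.

2.372 bits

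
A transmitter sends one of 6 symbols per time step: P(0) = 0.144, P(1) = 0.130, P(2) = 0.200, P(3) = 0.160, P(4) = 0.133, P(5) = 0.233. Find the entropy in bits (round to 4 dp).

2.5494 bits

H = −Σ pᵢ log₂ pᵢ.
−0.144·log₂(0.144) = 0.4026
−0.130·log₂(0.130) = 0.3826
−0.200·log₂(0.200) = 0.4644
−0.160·log₂(0.160) = 0.4230
−0.133·log₂(0.133) = 0.3871
−0.233·log₂(0.233) = 0.4897
Sum ≈ 2.5494 → 2.5494 bits.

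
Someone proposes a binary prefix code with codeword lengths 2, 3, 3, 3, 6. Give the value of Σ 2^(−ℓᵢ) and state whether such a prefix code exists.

0.640625; yes

With common denominator 2^6 = 64: Σ 2^(−ℓᵢ) = 16/64 + 8/64 + 8/64 + 8/64 + 1/64 = 41/64 = 0.640625.
Kraft's inequality requires Σ ≤ 1; here Σ = 0.640625 ≤ 1, so such a prefix code exists.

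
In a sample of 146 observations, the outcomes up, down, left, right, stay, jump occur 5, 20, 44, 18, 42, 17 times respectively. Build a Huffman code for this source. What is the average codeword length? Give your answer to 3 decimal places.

2.411 bits/symbol

Probabilities are the counts divided by 146.
Repeatedly combine the two least-probable nodes; the expected code length is the sum of the merged weights.
merge 5/146 + 17/146 → 11/73
merge 9/73 + 10/73 → 19/73
merge 11/73 + 19/73 → 30/73
merge 21/73 + 22/73 → 43/73
merge 30/73 + 43/73 → 1
L = 11/73 + 19/73 + 30/73 + 43/73 + 1 = 176/73 ≈ 2.411 bits/symbol.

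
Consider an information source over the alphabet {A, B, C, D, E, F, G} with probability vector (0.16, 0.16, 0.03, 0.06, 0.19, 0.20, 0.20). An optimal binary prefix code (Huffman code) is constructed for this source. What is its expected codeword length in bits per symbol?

Repeatedly combine the two least-probable nodes; the expected code length is the sum of the merged weights.
merge 3/100 + 3/50 → 9/100
merge 9/100 + 4/25 → 1/4
merge 4/25 + 19/100 → 7/20
merge 1/5 + 1/5 → 2/5
merge 1/4 + 7/20 → 3/5
merge 2/5 + 3/5 → 1
L = 9/100 + 1/4 + 7/20 + 2/5 + 3/5 + 1 = 269/100 = 2.69 bits/symbol.

2.69 bits/symbol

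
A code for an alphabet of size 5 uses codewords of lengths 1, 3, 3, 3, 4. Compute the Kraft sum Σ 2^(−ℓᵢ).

With common denominator 2^4 = 16: Σ 2^(−ℓᵢ) = 8/16 + 2/16 + 2/16 + 2/16 + 1/16 = 15/16 = 0.9375.

0.9375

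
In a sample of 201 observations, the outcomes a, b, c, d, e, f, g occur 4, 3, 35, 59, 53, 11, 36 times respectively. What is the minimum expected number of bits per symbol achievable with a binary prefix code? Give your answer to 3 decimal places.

2.388 bits/symbol

Probabilities are the counts divided by 201.
Repeatedly combine the two least-probable nodes; the expected code length is the sum of the merged weights.
merge 1/67 + 4/201 → 7/201
merge 7/201 + 11/201 → 6/67
merge 6/67 + 35/201 → 53/201
merge 12/67 + 53/201 → 89/201
merge 53/201 + 59/201 → 112/201
merge 89/201 + 112/201 → 1
L = 7/201 + 6/67 + 53/201 + 89/201 + 112/201 + 1 = 160/67 ≈ 2.388 bits/symbol.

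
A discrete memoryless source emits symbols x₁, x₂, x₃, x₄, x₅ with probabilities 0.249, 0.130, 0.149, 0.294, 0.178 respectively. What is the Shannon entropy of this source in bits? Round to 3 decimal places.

H = −Σ pᵢ log₂ pᵢ.
−0.249·log₂(0.249) = 0.4994
−0.130·log₂(0.130) = 0.3826
−0.149·log₂(0.149) = 0.4092
−0.294·log₂(0.294) = 0.5192
−0.178·log₂(0.178) = 0.4432
Sum ≈ 2.2538 → 2.254 bits.

2.254 bits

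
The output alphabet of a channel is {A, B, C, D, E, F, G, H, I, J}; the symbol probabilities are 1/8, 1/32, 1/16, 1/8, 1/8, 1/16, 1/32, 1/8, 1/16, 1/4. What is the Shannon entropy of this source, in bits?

Each probability is a power of 1/2, so log₂(1/p) is an integer.
H = Σ p·log₂(1/p) = 1/8·3 + 1/32·5 + 1/16·4 + 1/8·3 + 1/8·3 + 1/16·4 + 1/32·5 + 1/8·3 + 1/16·4 + 1/4·2 = 3.0625 bits.

3.0625 bits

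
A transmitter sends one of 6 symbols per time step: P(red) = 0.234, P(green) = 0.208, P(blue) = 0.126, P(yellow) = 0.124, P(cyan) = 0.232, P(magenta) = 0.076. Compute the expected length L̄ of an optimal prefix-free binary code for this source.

2.526 bits/symbol

Repeatedly combine the two least-probable nodes; the expected code length is the sum of the merged weights.
merge 19/250 + 31/250 → 1/5
merge 63/500 + 1/5 → 163/500
merge 26/125 + 29/125 → 11/25
merge 117/500 + 163/500 → 14/25
merge 11/25 + 14/25 → 1
L = 1/5 + 163/500 + 11/25 + 14/25 + 1 = 1263/500 = 2.526 bits/symbol.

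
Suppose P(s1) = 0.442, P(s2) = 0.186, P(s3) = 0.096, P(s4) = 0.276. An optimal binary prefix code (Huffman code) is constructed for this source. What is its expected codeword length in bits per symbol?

Repeatedly combine the two least-probable nodes; the expected code length is the sum of the merged weights.
merge 12/125 + 93/500 → 141/500
merge 69/250 + 141/500 → 279/500
merge 221/500 + 279/500 → 1
L = 141/500 + 279/500 + 1 = 46/25 = 1.84 bits/symbol.

1.84 bits/symbol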